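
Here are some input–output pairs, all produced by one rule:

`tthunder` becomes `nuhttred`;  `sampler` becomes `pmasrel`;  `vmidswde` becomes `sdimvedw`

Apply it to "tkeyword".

wyektdro

The rule is to reverse the string, then move the first 3 characters to the end (rotate left by 3).
Doing the same to "tkeyword": "wyektdro".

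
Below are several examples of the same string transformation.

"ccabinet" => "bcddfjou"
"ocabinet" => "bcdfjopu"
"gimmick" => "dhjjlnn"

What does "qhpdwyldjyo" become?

What's happening: shift every letter 1 place forward in the alphabet (wrapping around), then sort the characters into alphabetical order.
For "qhpdwyldjyo", step one produces "riqexzmekzp"; step two turns that into "eeikmpqrxzz".
(Check on "gimmick": → "hjnnjdl" → "dhjjlnn" ✓)

eeikmpqrxzz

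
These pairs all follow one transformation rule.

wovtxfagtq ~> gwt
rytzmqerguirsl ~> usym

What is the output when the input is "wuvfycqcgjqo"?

Each output is the input with this applied: swap the front and back halves of the string, then keep one character in every 3, starting at position 3 (positions 3rd, 6th, 9th, ...).
"wuvfycqcgjqo" → "qcgjqowuvfyc" → "govc".

govc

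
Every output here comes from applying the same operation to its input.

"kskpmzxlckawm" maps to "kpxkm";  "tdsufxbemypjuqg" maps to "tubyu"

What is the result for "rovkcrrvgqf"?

rkrq

The transformation: keep one character in every 3, starting at position 1 (positions 1st, 4th, 7th, ...).
For "rovkcrrvgqf" the result is "rkrq".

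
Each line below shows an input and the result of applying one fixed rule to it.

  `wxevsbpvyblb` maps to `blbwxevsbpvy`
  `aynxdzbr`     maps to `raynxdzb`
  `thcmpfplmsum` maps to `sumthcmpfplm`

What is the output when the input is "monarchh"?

hmonarch

The transformation: swap the front and back halves of the string, then move the first 3 characters to the end (rotate left by 3).
So "monarchh" becomes "hmonarch".
(Check on "thcmpfplmsum": → "plmsumthcmpf" → "sumthcmpfplm" ✓)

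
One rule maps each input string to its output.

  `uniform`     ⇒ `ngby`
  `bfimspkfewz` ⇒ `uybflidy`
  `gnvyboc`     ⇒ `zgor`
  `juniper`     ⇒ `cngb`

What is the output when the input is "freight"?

In each case the input is transformed by: delete the last 3 characters, then shift every letter 7 places backward in the alphabet (wrapping around).
For "freight" the result is "ykxb".

ykxb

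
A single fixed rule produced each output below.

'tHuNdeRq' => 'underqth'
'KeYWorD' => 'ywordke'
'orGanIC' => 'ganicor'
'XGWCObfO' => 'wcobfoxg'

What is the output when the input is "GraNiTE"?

The rule is to move the first 2 characters to the end (rotate left by 2), then convert every letter to lowercase.
"GraNiTE" → "aNiTEGr" → "anitegr".

anitegr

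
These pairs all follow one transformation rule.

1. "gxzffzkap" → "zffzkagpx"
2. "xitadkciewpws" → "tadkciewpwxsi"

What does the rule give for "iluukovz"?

uukovizl

The pattern: swap the first and last characters, then move the first 2 characters to the end (rotate left by 2).
For "iluukovz", step one produces "zluukovi"; step two turns that into "uukovizl".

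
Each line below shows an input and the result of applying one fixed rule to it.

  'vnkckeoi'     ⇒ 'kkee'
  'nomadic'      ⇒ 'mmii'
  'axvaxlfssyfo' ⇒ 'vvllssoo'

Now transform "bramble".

The rule is to keep one character in every 3, starting at position 3 (positions 3rd, 6th, 9th, ...), then double every character.
"bramble" → "aall".

aall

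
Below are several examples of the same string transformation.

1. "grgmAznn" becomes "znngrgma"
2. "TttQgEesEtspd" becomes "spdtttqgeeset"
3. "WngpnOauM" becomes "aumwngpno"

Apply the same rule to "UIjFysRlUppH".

The rule is to move the last 3 characters to the front (rotate right by 3), then convert every letter to lowercase.
Working it through for "UIjFysRlUppH": intermediate "ppHUIjFysRlU", final "pphuijfysrlu".

pphuijfysrlu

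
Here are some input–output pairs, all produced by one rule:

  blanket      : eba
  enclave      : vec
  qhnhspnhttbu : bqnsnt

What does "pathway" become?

apt

The rule is to move the last 3 characters to the front (rotate right by 3), then keep every other character starting from the second (positions 2nd, 4th, 6th, ...).
Starting from "pathway": after the first operation, "waypath"; after the second, "apt".
(Check on "blanket": → "ketblan" → "eba" ✓)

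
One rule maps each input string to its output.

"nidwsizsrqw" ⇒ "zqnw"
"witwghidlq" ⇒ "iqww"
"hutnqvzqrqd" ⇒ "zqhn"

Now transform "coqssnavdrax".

arcs

The pattern: keep one character in every 3, starting at position 1 (positions 1st, 4th, 7th, ...), then swap the front and back halves of the string.
For "coqssnavdrax", step one produces "csar"; step two turns that into "arcs".
(Check on "witwghidlq": → "wwiq" → "iqww" ✓)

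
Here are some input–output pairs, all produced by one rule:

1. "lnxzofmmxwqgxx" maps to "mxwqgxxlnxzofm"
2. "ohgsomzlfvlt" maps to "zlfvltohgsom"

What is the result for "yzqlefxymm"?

fxymmyzqle

Looking at the pairs, the operation is to swap the front and back halves of the string.
Doing the same to "yzqlefxymm": "fxymmyzqle".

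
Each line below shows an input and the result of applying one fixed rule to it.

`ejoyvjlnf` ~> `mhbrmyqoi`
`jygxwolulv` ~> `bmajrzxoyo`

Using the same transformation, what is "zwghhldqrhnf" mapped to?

zckjoktgkuiq

Each output is the input with this applied: swap each adjacent pair of characters (1↔2, 3↔4, ...), then shift every letter 3 places forward in the alphabet (wrapping around).
"zwghhldqrhnf" → "wzhglhqdhrfn" → "zckjoktgkuiq".
(Check on "ejoyvjlnf": → "jeyojvnlf" → "mhbrmyqoi" ✓)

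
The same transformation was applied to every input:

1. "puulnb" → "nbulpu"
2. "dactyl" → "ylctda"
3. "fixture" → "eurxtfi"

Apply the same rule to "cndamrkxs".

skxmrdacn

The rule is to swap each adjacent pair of characters (1↔2, 3↔4, ...), then reverse the string.
For "cndamrkxs", step one produces "ncadrmxks"; step two turns that into "skxmrdacn".
(Check on "puulnb": → "uplubn" → "nbulpu" ✓)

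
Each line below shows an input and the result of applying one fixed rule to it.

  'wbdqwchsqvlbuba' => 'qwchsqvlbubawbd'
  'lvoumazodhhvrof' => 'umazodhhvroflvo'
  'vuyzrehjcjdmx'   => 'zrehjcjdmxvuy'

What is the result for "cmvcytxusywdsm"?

The pattern: move the first 3 characters to the end (rotate left by 3).
Applying that to "cmvcytxusywdsm" gives "cytxusywdsmcmv".

cytxusywdsmcmv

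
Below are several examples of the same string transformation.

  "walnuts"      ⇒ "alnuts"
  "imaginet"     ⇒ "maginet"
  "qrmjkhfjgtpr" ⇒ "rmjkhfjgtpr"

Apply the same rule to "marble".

arble

Rule — delete the first character.
So "marble" becomes "arble".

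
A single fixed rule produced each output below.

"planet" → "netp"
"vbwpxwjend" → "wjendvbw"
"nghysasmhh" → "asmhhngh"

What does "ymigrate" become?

rateym

In each case the input is transformed by: swap the front and back halves of the string, then delete the last 2 characters.
So "ymigrate" becomes "rateym".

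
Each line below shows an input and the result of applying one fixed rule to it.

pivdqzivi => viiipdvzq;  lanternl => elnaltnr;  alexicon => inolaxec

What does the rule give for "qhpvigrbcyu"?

Each output is the input with this applied: swap each adjacent pair of characters (1↔2, 3↔4, ...), then move the last 3 characters to the front (rotate right by 3).
On "qhpvigrbcyu": the first step gives "hqvpgibrycu", and the second then gives "ycuhqvpgibr".
(Check on "lanternl": → "altnreln" → "elnaltnr" ✓)

ycuhqvpgibr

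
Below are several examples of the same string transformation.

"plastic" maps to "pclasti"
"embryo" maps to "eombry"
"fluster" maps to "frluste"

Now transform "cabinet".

ctabine

In each case the input is transformed by: swap the first and last characters, then move the last character to the front.
Doing the same to "cabinet": "ctabine".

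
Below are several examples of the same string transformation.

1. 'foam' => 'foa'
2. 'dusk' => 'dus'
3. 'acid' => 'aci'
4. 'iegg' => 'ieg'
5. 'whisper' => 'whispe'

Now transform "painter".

painte

Each output is the input with this applied: delete the last character.
So "painter" becomes "painte".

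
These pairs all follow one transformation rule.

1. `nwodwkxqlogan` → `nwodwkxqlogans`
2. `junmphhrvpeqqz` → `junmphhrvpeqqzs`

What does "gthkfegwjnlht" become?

gthkfegwjnlhts

The pattern: append "s".
"gthkfegwjnlht" → "gthkfegwjnlhts".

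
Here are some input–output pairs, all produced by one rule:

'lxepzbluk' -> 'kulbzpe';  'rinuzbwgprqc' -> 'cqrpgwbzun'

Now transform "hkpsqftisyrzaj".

jazrysitfqsp

In each case the input is transformed by: delete the first 2 characters, then reverse the string.
"hkpsqftisyrzaj" → "jazrysitfqsp".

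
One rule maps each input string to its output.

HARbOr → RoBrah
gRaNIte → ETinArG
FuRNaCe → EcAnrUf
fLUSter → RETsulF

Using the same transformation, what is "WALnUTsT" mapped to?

The pattern: reverse the string, then flip the case of every letter.
On "WALnUTsT" that produces "tStuNlaw".
(Check on "FuRNaCe": → "eCaNRuF" → "EcAnrUf" ✓)

tStuNlaw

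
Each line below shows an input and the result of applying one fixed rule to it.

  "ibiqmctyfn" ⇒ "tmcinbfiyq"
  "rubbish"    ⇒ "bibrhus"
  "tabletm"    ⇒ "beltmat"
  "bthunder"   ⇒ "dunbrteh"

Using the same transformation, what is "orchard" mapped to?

In each case the input is transformed by: take characters alternately from the front and the back (1st, last, 2nd, 2nd-last, ...), then move the last 3 characters to the front (rotate right by 3).
Applying that to "orchard" gives "cahodrr".

cahodrr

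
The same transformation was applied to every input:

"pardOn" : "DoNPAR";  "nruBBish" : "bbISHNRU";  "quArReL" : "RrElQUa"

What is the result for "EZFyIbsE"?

YiBSeezf

In each case the input is transformed by: move the first 3 characters to the end (rotate left by 3), then flip the case of every letter.
Working it through for "EZFyIbsE": intermediate "yIbsEEZF", final "YiBSeezf".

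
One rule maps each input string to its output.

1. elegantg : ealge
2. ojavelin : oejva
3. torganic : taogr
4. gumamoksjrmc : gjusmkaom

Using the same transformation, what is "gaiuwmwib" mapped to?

The pattern: delete the last 3 characters, then take characters alternately from the front and the back (1st, last, 2nd, 2nd-last, ...).
On "gaiuwmwib": the first step gives "gaiuwm", and the second then gives "gmawiu".

gmawiu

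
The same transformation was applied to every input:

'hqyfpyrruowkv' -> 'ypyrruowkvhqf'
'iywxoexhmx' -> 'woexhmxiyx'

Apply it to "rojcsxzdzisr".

jsxzdzisrroc

Rule — move the first 3 characters to the end (rotate left by 3), then swap the first and last characters.
Working it through for "rojcsxzdzisr": intermediate "csxzdzisrroj", final "jsxzdzisrroc".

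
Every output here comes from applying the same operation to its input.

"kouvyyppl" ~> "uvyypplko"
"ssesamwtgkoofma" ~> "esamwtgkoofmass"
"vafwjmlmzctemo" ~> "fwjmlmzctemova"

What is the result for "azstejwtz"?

The transformation: move the first 2 characters to the end (rotate left by 2).
On "azstejwtz" that produces "stejwtzaz".

stejwtzaz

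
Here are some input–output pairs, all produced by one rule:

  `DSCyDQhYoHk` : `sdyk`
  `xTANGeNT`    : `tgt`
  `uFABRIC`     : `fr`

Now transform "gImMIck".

ii

In each case the input is transformed by: keep one character in every 3, starting at position 2 (positions 2nd, 5th, 8th, ...), then convert every letter to lowercase.
For "gImMIck", step one produces "II"; step two turns that into "ii".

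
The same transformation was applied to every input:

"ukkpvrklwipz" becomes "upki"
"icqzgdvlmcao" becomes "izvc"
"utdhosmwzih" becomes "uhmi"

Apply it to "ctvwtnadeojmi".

Looking at the pairs, the operation is to keep one character in every 3, starting at position 1 (positions 1st, 4th, 7th, ...).
For "ctvwtnadeojmi" the result is "cwaoi".

cwaoi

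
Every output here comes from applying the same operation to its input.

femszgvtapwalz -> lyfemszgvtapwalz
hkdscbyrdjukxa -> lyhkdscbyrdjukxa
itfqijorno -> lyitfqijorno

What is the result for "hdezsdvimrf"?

The pattern: prepend "ly".
So "hdezsdvimrf" becomes "lyhdezsdvimrf".

lyhdezsdvimrf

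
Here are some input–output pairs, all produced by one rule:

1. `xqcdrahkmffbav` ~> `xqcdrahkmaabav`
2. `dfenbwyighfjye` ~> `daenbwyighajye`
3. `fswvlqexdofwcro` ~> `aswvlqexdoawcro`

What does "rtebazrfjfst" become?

rtebazrajast

Each output is the input with this applied: replace every "f" with "a".
"rtebazrfjfst" → "rtebazrajast".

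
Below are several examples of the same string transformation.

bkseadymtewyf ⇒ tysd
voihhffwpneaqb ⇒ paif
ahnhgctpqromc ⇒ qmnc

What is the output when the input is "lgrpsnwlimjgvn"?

What's happening: keep one character in every 3, starting at position 3 (positions 3rd, 6th, 9th, ...), then swap the front and back halves of the string.
Applying both steps to "lgrpsnwlimjgvn": "rnig", then "igrn".

igrn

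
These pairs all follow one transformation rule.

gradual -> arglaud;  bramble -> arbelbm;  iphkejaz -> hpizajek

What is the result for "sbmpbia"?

Rule — move the first 3 characters to the end (rotate left by 3), then reverse the string.
Applying that to "sbmpbia" gives "mbsaibp".

mbsaibp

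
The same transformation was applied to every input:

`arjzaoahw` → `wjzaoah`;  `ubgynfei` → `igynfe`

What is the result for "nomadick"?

What's happening: delete the first 2 characters, then move the last character to the front.
Starting from "nomadick": after the first operation, "madick"; after the second, "kmadic".
(Check on "arjzaoahw": → "jzaoahw" → "wjzaoah" ✓)

kmadic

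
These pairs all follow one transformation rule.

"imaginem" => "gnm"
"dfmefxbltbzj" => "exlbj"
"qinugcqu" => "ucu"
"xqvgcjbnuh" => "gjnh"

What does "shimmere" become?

mee

Looking at the pairs, the operation is to delete the first 3 characters, then keep every other character starting from the first (positions 1st, 3rd, 5th, ...).
Working it through for "shimmere": intermediate "mmere", final "mee".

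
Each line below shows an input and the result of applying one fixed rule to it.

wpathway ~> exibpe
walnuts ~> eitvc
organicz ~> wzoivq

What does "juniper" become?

Looking at the pairs, the operation is to delete the last 2 characters, then shift every letter 8 places forward in the alphabet (wrapping around).
Starting from "juniper": after the first operation, "junip"; after the second, "rcvqx".

rcvqx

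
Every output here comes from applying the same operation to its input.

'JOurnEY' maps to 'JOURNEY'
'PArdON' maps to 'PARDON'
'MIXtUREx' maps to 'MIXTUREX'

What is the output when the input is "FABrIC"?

FABRIC

The transformation: convert every letter to uppercase.
"FABrIC" → "FABRIC".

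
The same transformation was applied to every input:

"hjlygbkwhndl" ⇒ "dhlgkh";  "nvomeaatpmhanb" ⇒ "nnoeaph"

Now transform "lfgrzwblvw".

vlgzb

The rule is to keep every other character starting from the first (positions 1st, 3rd, 5th, ...), then move the last character to the front.
"lfgrzwblvw" → "lgzbv" → "vlgzb".
(Check on "hjlygbkwhndl": → "hlgkhd" → "dhlgkh" ✓)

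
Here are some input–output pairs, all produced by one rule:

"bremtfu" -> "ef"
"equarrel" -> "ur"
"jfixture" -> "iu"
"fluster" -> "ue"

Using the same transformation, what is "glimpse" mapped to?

is

The transformation: keep one character in every 3, starting at position 3 (positions 3rd, 6th, 9th, ...).
For "glimpse" the result is "is".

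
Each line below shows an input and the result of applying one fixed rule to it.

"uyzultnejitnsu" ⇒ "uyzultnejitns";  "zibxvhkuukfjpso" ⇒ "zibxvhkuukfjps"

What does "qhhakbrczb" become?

Each output is the input with this applied: delete the last character.
Applying that to "qhhakbrczb" gives "qhhakbrcz".

qhhakbrcz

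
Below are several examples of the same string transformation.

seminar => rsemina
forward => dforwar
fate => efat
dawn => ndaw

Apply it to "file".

In each case the input is transformed by: move the last character to the front.
Applying that to "file" gives "efil".

efil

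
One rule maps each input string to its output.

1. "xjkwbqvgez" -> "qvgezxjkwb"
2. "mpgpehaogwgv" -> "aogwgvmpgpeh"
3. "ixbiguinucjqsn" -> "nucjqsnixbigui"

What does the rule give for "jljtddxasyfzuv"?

asyfzuvjljtddx

What's happening: swap the front and back halves of the string.
Doing the same to "jljtddxasyfzuv": "asyfzuvjljtddx".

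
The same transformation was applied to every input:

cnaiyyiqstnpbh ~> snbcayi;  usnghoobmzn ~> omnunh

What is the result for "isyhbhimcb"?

biciy

Each output is the input with this applied: keep every other character starting from the first (positions 1st, 3rd, 5th, ...), then move the last 3 characters to the front (rotate right by 3).
For "isyhbhimcb", step one produces "iybic"; step two turns that into "biciy".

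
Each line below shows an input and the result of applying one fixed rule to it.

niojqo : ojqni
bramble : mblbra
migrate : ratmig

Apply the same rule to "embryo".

bryem

What's happening: delete the last character, then move the last 3 characters to the front (rotate right by 3).
Applying both steps to "embryo": "embry", then "bryem".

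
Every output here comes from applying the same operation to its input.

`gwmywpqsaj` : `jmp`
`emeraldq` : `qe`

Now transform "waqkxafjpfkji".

Rule — move the last 3 characters to the front (rotate right by 3), then keep one character in every 3, starting at position 3 (positions 3rd, 6th, 9th, ...).
Working it through for "waqkxafjpfkji": intermediate "kjiwaqkxafjpf", final "iqap".

iqap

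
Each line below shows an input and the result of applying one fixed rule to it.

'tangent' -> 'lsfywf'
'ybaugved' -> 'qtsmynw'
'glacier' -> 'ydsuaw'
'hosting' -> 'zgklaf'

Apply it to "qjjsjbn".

ibbkbt

Each output is the input with this applied: shift every letter 8 places backward in the alphabet (wrapping around), then delete the last character.
Applying both steps to "qjjsjbn": "ibbkbtf", then "ibbkbt".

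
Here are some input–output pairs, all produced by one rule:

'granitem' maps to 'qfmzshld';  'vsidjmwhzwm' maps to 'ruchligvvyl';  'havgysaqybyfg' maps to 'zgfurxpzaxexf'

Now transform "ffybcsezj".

eeaxrbydi

The pattern: shift every letter 1 place backward in the alphabet (wrapping around), then swap each adjacent pair of characters (1↔2, 3↔4, ...).
For "ffybcsezj", step one produces "eexabrdyi"; step two turns that into "eeaxrbydi".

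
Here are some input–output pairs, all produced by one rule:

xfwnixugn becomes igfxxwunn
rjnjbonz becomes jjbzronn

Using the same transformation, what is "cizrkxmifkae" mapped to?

ecazxrmkkiif

Looking at the pairs, the operation is to sort the characters into reverse alphabetical order, then move the last 3 characters to the front (rotate right by 3).
Doing the same to "cizrkxmifkae": "ecazxrmkkiif".
(Check on "xfwnixugn": → "xxwunnigf" → "igfxxwunn" ✓)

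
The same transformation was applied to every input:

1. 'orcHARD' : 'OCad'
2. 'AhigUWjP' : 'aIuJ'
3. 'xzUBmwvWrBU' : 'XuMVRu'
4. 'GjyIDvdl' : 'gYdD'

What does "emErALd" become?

EeaD

Each output is the input with this applied: flip the case of every letter, then keep every other character starting from the first (positions 1st, 3rd, 5th, ...).
For "emErALd", step one produces "EMeRalD"; step two turns that into "EeaD".
(Check on "AhigUWjP": → "aHIGuwJp" → "aIuJ" ✓)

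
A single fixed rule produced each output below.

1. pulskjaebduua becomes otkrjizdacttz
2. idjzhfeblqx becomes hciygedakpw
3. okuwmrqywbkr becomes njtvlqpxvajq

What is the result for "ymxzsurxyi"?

The transformation: shift every letter 1 place backward in the alphabet (wrapping around).
"ymxzsurxyi" → "xlwyrtqwxh".

xlwyrtqwxh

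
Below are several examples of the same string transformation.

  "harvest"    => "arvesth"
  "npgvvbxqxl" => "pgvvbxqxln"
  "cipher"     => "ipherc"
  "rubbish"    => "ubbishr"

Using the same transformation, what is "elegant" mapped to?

legante

The rule is to move the first character to the end.
Applying that to "elegant" gives "legante".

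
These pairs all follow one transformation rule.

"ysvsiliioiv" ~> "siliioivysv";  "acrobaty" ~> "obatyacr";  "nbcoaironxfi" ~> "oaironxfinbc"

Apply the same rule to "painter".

In each case the input is transformed by: move the first 3 characters to the end (rotate left by 3).
Applying that to "painter" gives "nterpai".

nterpai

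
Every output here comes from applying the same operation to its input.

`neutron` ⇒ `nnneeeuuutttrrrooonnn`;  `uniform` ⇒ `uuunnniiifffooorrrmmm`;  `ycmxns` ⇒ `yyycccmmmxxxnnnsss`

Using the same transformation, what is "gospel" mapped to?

gggooossspppeeelll

Looking at the pairs, the operation is to repeat every character 3 times.
Doing the same to "gospel": "gggooossspppeeelll".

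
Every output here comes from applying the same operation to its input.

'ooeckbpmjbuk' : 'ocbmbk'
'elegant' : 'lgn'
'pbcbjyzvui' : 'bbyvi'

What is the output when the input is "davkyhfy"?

Looking at the pairs, the operation is to keep every other character starting from the second (positions 2nd, 4th, 6th, ...).
Doing the same to "davkyhfy": "akhy".

akhy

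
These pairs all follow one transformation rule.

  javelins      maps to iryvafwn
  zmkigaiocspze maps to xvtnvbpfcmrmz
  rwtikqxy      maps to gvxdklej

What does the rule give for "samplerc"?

Looking at the pairs, the operation is to shift every letter 13 places forward in the alphabet (wrapping around) — i.e. ROT13, then move the first 2 characters to the end (rotate left by 2).
"samplerc" → "fnzcyrep" → "zcyrepfn".

zcyrepfn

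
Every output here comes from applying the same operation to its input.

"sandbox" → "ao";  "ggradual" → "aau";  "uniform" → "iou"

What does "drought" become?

ou

Rule — sort the characters into alphabetical order, then keep only the vowels.
"drought" → "dghortu" → "ou".
(Check on "uniform": → "fimnoru" → "iou" ✓)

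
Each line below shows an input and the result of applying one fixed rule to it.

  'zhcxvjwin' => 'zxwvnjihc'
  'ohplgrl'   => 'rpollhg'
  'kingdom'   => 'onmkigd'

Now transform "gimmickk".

mmkkiigc

The rule is to sort the characters into reverse alphabetical order.
Applying that to "gimmickk" gives "mmkkiigc".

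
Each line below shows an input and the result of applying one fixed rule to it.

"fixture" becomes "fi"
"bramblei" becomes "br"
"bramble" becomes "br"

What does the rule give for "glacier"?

The rule is to keep only the first 2 characters.
Applying that to "glacier" gives "gl".

gl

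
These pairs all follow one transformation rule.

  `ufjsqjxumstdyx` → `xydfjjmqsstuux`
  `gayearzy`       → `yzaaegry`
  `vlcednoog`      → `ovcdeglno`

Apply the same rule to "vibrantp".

Each output is the input with this applied: sort the characters into alphabetical order, then move the last 2 characters to the front (rotate right by 2).
Working it through for "vibrantp": intermediate "abinprtv", final "tvabinpr".
(Check on "vlcednoog": → "cdeglnoov" → "ovcdeglno" ✓)

tvabinpr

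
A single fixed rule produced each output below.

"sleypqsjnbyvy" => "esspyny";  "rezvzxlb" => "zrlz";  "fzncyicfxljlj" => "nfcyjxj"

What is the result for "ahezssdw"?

eads

Looking at the pairs, the operation is to keep every other character starting from the first (positions 1st, 3rd, 5th, ...), then swap each adjacent pair of characters (1↔2, 3↔4, ...).
Starting from "ahezssdw": after the first operation, "aesd"; after the second, "eads".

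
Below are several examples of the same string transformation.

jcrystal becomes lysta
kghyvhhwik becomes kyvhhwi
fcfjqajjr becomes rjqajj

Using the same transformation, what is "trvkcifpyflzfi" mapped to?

ikcifpyflzf

What's happening: delete the first 3 characters, then move the last character to the front.
Applying both steps to "trvkcifpyflzfi": "kcifpyflzfi", then "ikcifpyflzf".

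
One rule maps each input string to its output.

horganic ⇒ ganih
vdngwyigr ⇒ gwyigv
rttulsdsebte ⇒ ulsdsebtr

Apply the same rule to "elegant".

gane

The rule is to swap the first and last characters, then delete the first 3 characters.
"elegant" → "tlegane" → "gane".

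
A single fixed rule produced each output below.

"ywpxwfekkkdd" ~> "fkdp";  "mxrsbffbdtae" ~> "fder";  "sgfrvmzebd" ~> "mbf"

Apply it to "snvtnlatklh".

lkv

Looking at the pairs, the operation is to keep one character in every 3, starting at position 3 (positions 3rd, 6th, 9th, ...), then move the first character to the end.
On "snvtnlatklh": the first step gives "vlk", and the second then gives "lkv".
(Check on "ywpxwfekkkdd": → "pfkd" → "fkdp" ✓)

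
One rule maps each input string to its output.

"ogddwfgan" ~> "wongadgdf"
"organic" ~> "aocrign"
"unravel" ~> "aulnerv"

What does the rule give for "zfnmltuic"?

lzcfinumt

The pattern: take characters alternately from the front and the back (1st, last, 2nd, 2nd-last, ...), then move the last character to the front.
For "zfnmltuic", step one produces "zcfinumtl"; step two turns that into "lzcfinumt".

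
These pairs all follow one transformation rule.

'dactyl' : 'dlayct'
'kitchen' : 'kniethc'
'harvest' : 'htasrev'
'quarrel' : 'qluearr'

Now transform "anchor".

The rule is to take characters alternately from the front and the back (1st, last, 2nd, 2nd-last, ...).
Doing the same to "anchor": "arnoch".

arnoch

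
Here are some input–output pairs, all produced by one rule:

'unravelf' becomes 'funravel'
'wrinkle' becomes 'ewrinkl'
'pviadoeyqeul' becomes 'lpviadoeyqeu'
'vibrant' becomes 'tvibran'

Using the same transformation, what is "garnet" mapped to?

The pattern: move the last character to the front.
Applying that to "garnet" gives "tgarne".

tgarne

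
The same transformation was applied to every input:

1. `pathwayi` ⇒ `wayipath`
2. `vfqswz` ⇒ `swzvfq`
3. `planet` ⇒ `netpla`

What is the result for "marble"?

The transformation: swap the front and back halves of the string.
For "marble" the result is "blemar".

blemar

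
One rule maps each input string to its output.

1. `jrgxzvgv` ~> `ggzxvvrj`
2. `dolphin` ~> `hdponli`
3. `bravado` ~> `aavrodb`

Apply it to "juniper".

Looking at the pairs, the operation is to sort the characters into reverse alphabetical order, then move the last 2 characters to the front (rotate right by 2).
Applying both steps to "juniper": "urpnjie", then "ieurpnj".

ieurpnj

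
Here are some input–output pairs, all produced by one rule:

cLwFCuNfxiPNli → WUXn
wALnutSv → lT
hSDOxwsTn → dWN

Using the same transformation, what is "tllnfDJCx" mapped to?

The rule is to flip the case of every letter, then keep one character in every 3, starting at position 3 (positions 3rd, 6th, 9th, ...).
On "tllnfDJCx" that produces "LdX".

LdX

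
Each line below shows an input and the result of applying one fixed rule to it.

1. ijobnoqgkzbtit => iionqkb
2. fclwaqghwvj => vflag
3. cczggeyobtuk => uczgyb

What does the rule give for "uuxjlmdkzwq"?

The transformation: move the last 3 characters to the front (rotate right by 3), then keep every other character starting from the second (positions 2nd, 4th, 6th, ...).
Applying both steps to "uuxjlmdkzwq": "zwquuxjlmdk", then "wuxld".

wuxld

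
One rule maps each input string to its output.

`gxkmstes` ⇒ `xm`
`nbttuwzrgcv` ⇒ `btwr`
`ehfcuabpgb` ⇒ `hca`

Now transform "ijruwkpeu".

juk

Looking at the pairs, the operation is to delete the last 3 characters, then keep every other character starting from the second (positions 2nd, 4th, 6th, ...).
On "ijruwkpeu": the first step gives "ijruwk", and the second then gives "juk".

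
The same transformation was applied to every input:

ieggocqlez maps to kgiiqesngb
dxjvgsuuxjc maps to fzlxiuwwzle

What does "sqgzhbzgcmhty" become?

Looking at the pairs, the operation is to shift every letter 2 places forward in the alphabet (wrapping around).
Applying that to "sqgzhbzgcmhty" gives "usibjdbieojva".

usibjdbieojva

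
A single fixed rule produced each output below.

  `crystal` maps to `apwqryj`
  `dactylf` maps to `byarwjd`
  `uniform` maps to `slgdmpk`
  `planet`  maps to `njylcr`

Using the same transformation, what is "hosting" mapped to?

Rule — shift every letter 2 places backward in the alphabet (wrapping around).
Doing the same to "hosting": "fmqrgle".

fmqrgle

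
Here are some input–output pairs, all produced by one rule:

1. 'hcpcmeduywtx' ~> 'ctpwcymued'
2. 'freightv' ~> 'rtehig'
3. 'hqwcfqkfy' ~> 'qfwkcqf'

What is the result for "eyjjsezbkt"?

ykjbjzse

The pattern: take characters alternately from the front and the back (1st, last, 2nd, 2nd-last, ...), then delete the first 2 characters.
On "eyjjsezbkt": the first step gives "etykjbjzse", and the second then gives "ykjbjzse".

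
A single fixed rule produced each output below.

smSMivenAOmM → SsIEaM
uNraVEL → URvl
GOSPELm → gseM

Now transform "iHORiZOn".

Looking at the pairs, the operation is to keep every other character starting from the first (positions 1st, 3rd, 5th, ...), then flip the case of every letter.
For "iHORiZOn", step one produces "iOiO"; step two turns that into "IoIo".

IoIo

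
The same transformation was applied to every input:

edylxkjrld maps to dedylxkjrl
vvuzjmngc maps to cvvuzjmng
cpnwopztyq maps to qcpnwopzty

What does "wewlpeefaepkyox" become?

xwewlpeefaepkyo

Looking at the pairs, the operation is to move the last character to the front.
Doing the same to "wewlpeefaepkyox": "xwewlpeefaepkyo".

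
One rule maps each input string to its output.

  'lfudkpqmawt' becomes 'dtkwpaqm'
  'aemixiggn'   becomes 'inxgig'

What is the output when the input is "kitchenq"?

The transformation: delete the first 3 characters, then take characters alternately from the front and the back (1st, last, 2nd, 2nd-last, ...).
For "kitchenq" the result is "cqhne".
(Check on "aemixiggn": → "ixiggn" → "inxgig" ✓)

cqhne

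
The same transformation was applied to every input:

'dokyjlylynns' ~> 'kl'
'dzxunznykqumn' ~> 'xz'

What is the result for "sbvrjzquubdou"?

vz

The pattern: keep one character in every 3, starting at position 3 (positions 3rd, 6th, 9th, ...), then keep only the first 2 characters.
"sbvrjzquubdou" → "vz".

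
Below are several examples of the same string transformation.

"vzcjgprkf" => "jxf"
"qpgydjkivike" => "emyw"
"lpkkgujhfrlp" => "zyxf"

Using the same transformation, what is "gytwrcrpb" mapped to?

The rule is to shift every letter 12 places backward in the alphabet (wrapping around), then keep one character in every 3, starting at position 1 (positions 1st, 4th, 7th, ...).
On "gytwrcrpb": the first step gives "umhkfqfdp", and the second then gives "ukf".

ukf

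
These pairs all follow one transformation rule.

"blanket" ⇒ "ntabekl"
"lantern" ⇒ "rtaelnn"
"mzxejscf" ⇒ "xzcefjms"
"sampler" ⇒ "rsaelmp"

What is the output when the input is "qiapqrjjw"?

What's happening: sort the characters into alphabetical order, then move the last 2 characters to the front (rotate right by 2).
"qiapqrjjw" → "aijjpqqrw" → "rwaijjpqq".

rwaijjpqq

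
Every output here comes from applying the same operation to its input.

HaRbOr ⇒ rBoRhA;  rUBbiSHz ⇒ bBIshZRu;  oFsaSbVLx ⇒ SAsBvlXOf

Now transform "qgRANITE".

raniteQG

Rule — flip the case of every letter, then move the first 2 characters to the end (rotate left by 2).
Working it through for "qgRANITE": intermediate "QGranite", final "raniteQG".
(Check on "rUBbiSHz": → "RubBIshZ" → "bBIshZRu" ✓)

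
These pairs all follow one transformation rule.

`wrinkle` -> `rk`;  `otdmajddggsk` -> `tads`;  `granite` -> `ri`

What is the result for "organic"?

rn

What's happening: keep one character in every 3, starting at position 2 (positions 2nd, 5th, 8th, ...).
Applying that to "organic" gives "rn".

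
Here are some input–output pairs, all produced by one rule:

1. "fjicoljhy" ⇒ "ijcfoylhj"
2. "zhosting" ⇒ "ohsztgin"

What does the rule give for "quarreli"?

aurqriel

The transformation: move the first 2 characters to the end (rotate left by 2), then take characters alternately from the front and the back (1st, last, 2nd, 2nd-last, ...).
Starting from "quarreli": after the first operation, "arreliqu"; after the second, "aurqriel".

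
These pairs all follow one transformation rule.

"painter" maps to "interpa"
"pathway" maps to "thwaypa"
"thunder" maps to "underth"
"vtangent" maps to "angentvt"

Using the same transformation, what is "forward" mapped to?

rwardfo

The rule is to move the first 2 characters to the end (rotate left by 2).
Doing the same to "forward": "rwardfo".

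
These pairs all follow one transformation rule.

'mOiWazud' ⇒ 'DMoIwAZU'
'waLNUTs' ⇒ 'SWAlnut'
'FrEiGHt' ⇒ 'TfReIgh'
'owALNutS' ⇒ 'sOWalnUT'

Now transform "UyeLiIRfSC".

The pattern: move the last character to the front, then flip the case of every letter.
On "UyeLiIRfSC" that produces "cuYElIirFs".

cuYElIirFs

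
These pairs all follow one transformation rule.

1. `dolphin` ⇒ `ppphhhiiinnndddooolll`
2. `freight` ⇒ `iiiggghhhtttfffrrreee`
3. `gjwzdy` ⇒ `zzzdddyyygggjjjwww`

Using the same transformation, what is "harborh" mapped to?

Rule — move the first 3 characters to the end (rotate left by 3), then repeat every character 3 times.
Applying both steps to "harborh": "borhhar", then "bbbooorrrhhhhhhaaarrr".

bbbooorrrhhhhhhaaarrr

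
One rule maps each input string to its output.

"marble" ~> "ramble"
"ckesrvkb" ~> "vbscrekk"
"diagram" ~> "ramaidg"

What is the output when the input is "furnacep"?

uarcpenf

The pattern: sort the characters into reverse alphabetical order, then take characters alternately from the front and the back (1st, last, 2nd, 2nd-last, ...).
Working it through for "furnacep": intermediate "urpnfeca", final "uarcpenf".
(Check on "marble": → "rmleba" → "ramble" ✓)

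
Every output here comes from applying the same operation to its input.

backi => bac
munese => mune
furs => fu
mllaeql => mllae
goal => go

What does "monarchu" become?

monarc

Looking at the pairs, the operation is to delete the last 2 characters.
For "monarchu" the result is "monarc".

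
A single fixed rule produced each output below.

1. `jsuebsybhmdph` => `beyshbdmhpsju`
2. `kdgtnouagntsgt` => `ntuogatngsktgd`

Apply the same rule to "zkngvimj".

What's happening: move the first 3 characters to the end (rotate left by 3), then swap each adjacent pair of characters (1↔2, 3↔4, ...).
Working it through for "zkngvimj": intermediate "gvimjzkn", final "vgmizjnk".

vgmizjnk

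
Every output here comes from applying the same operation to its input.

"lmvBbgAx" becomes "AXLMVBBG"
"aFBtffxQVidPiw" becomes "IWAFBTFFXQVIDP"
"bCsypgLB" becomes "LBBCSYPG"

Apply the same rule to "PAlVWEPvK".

VKPALVWEP

What's happening: move the last 2 characters to the front (rotate right by 2), then convert every letter to uppercase.
Applying both steps to "PAlVWEPvK": "vKPAlVWEP", then "VKPALVWEP".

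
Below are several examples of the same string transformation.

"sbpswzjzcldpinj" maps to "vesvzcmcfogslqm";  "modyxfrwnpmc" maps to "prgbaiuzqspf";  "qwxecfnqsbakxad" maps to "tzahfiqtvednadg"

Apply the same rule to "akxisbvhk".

dnalveykn

What's happening: shift every letter 3 places forward in the alphabet (wrapping around).
For "akxisbvhk" the result is "dnalveykn".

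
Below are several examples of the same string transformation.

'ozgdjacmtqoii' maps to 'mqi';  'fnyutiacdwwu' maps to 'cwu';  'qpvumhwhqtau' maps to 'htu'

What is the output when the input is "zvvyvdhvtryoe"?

Looking at the pairs, the operation is to keep every other character starting from the second (positions 2nd, 4th, 6th, ...), then delete the first 3 characters.
Working it through for "zvvyvdhvtryoe": intermediate "vydvro", final "vro".

vro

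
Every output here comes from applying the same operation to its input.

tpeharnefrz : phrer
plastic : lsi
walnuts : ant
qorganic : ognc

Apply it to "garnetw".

ant

What's happening: keep every other character starting from the second (positions 2nd, 4th, 6th, ...).
So "garnetw" becomes "ant".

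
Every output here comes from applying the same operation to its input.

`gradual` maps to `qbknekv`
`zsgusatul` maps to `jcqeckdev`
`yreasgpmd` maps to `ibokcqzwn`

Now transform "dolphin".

The pattern: shift every letter 10 places forward in the alphabet (wrapping around).
Doing the same to "dolphin": "nyvzrsx".

nyvzrsx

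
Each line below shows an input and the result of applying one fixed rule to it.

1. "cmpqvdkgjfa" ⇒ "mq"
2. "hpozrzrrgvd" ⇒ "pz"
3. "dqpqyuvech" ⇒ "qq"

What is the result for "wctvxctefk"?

The transformation: keep every other character starting from the second (positions 2nd, 4th, 6th, ...), then delete the last 3 characters.
Applying both steps to "wctvxctefk": "cvcek", then "cv".

cv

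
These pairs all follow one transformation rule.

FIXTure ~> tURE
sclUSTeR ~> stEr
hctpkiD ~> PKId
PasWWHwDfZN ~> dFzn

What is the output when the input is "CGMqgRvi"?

GrVI

The transformation: flip the case of every letter, then keep only the last 4 characters.
On "CGMqgRvi": the first step gives "cgmQGrVI", and the second then gives "GrVI".
(Check on "PasWWHwDfZN": → "pASwwhWdFzn" → "dFzn" ✓)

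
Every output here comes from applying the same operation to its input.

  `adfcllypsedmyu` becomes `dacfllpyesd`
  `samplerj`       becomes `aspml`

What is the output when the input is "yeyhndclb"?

The transformation: delete the last 3 characters, then swap each adjacent pair of characters (1↔2, 3↔4, ...).
Applying both steps to "yeyhndclb": "yeyhnd", then "eyhydn".

eyhydn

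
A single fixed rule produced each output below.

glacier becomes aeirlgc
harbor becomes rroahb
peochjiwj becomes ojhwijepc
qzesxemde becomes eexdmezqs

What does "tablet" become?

The rule is to swap each adjacent pair of characters (1↔2, 3↔4, ...), then move the first 3 characters to the end (rotate left by 3).
"tablet" → "atlbte" → "bteatl".

bteatl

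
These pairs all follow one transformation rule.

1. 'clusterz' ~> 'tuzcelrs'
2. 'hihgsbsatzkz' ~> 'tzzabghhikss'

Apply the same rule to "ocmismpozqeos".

sszceimmooopq

In each case the input is transformed by: sort the characters into alphabetical order, then move the last 3 characters to the front (rotate right by 3).
Applying that to "ocmismpozqeos" gives "sszceimmooopq".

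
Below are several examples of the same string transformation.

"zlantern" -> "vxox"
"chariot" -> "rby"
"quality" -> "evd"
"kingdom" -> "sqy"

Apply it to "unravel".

Rule — keep every other character starting from the second (positions 2nd, 4th, 6th, ...), then shift every letter 10 places forward in the alphabet (wrapping around).
For "unravel", step one produces "nae"; step two turns that into "xko".
(Check on "quality": → "ult" → "evd" ✓)

xko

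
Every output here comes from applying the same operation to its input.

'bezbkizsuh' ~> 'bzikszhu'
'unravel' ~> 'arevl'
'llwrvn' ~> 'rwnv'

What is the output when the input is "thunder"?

What's happening: swap each adjacent pair of characters (1↔2, 3↔4, ...), then delete the first 2 characters.
On "thunder": the first step gives "htnuedr", and the second then gives "nuedr".

nuedr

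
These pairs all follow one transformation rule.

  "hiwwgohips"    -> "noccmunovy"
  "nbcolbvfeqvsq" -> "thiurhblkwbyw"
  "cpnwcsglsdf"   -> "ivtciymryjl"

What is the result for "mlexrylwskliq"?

srkdxercyqrow

The transformation: shift every letter 6 places forward in the alphabet (wrapping around).
"mlexrylwskliq" → "srkdxercyqrow".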